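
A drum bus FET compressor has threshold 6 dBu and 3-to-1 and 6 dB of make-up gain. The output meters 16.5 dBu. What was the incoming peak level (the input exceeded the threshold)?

Remove make-up: 16.5 − 6 = 10.5 dBu.
That's 4.5 dB above the 6 dBu threshold.
Undo the ratio: input overshoot = 4.5 × 3 = 13.5 dB, giving input = 19.5 dBu.

19.5 dBu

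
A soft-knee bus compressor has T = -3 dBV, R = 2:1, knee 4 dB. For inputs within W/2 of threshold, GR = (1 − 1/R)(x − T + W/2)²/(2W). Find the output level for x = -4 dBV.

-4.0625 dBV

x − T + W/2 = -4 − (-3) + 2 = 1.
GR = (1 − 1/2) × 1² / 8 = 0.5 × 1 / 8 = 0.0625 dB.
Output = -4 − 0.0625 = -4.0625 dBV.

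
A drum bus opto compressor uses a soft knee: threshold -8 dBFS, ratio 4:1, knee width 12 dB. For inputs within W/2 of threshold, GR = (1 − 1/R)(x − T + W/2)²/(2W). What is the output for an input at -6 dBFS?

-8 dBFS

x − T + W/2 = -6 − (-8) + 6 = 8.
GR = (1 − 1/4) × 8² / 24 = 0.75 × 64 / 24 = 2 dB.
Output = -6 − 2 = -8 dBFS.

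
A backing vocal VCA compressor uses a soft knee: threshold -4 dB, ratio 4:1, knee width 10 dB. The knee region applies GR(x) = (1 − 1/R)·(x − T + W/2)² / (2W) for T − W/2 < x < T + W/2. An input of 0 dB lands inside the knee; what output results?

-3.0375 dB

x − T + W/2 = 0 − (-4) + 5 = 9.
GR = (1 − 1/4) × 9² / 20 = 0.75 × 81 / 20 = 3.0375 dB.
Output = 0 − 3.0375 = -3.0375 dB.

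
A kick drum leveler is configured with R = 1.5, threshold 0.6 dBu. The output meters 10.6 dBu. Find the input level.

The compressed level sits 10.6 − 0.6 = 10 dB over threshold.
Before 1.5:1 compression the overshoot was 10 × 1.5 = 15 dB, so input = 0.6 + 15 = 15.6 dBu.

15.6 dBu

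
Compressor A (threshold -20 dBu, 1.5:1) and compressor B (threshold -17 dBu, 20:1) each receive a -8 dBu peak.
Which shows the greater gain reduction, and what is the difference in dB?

A: 12 dB over, compressed to 8 dB over, so 4 dB of GR.
B: 9 dB over, compressed to 0.45 dB over, so 8.55 dB of GR.
Difference: 4.55 dB in favour of B.

B, by 4.55 dB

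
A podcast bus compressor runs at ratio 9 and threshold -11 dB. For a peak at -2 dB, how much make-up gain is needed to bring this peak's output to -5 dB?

Overshoot 9 dB → 9/9 = 1 dB after compression, so the compressed level is -11 + 1 = -10 dB.
Make-up = target − compressed = -5 − (-10) = 5 dB.

5 dB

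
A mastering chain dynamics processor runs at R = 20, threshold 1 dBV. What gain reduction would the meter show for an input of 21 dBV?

Overshoot = 21 − 1 = 20 dB.
After 20:1 compression the overshoot becomes 20/20 = 1 dB.
GR = overshoot in − overshoot out = 20 − 1 = 19 dB.

19 dB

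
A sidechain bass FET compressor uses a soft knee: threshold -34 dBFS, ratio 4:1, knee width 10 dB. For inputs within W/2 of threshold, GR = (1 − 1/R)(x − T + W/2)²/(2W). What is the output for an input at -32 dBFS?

-33.8375 dBFS

x − T + W/2 = -32 − (-34) + 5 = 7.
GR = (1 − 1/4) × 7² / 20 = 0.75 × 49 / 20 = 1.8375 dB.
Output = -32 − 1.8375 = -33.8375 dBFS.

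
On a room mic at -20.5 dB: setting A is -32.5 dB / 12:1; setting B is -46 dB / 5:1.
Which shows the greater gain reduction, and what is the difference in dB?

A: GR = 12 − 12/12 = 11 dB.
B: GR = 25.5 − 25.5/5 = 20.4 dB.
B reduces 9.4 dB more.

B, by 9.4 dB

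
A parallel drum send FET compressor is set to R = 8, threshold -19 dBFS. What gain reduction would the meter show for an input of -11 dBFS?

7 dB

The signal is 8 dB above threshold.
At 8:1, output sits 8/8 = 1 dB above threshold.
Gain reduction = 8 − 1 = 7 dB.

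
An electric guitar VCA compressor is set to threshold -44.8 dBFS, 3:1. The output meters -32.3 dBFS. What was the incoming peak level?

Post-compression overshoot = -32.3 − (-44.8) = 12.5 dB.
Input overshoot = R × output overshoot = 37.5 dB → input = -44.8 + 37.5 = -7.3 dBFS.

-7.3 dBFS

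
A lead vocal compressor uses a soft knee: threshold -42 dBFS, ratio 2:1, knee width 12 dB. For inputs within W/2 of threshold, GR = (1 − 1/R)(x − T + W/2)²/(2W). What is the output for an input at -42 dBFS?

x − T + W/2 = -42 − (-42) + 6 = 6.
GR = (1 − 1/2) × 6² / 24 = 0.5 × 36 / 24 = 0.75 dB.
Output = -42 − 0.75 = -42.75 dBFS.

-42.75 dBFS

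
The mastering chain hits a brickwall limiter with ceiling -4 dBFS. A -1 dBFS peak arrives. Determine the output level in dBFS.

-4 dBFS

The limiter clamps the peak to its -4 dBFS ceiling.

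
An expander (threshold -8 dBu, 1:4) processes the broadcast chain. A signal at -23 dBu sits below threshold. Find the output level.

The input is 15 dB below the -8 dBu threshold.
A 1:4 expander multiplies undershoot by 4: 15 × 4 = 60 dB below threshold.
Output = -8 − 60 = -68 dBu.

-68 dBu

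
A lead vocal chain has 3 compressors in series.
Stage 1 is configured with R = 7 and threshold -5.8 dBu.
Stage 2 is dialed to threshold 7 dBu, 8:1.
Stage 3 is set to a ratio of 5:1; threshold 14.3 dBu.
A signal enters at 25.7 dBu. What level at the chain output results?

-1.3 dBu

Stage 1: overshoot 31.5 dB → 31.5/7 = 4.5 dB → -1.3 dBu.
Stage 2: -1.3 dBu is at or below the 7 dBu threshold — no compression; output -1.3 dBu.
Stage 3: below threshold (-1.3 ≤ 14.3); passes unchanged; output -1.3 dBu.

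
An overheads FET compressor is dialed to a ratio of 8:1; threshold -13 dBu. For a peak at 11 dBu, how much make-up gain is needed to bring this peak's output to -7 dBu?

3 dB

Without make-up, output = threshold + overshoot/8 = -13 + 3 = -10 dBu.
Gap to target: 3 dB.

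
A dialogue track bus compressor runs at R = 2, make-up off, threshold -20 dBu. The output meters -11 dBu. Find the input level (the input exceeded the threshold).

-2 dBu

That's 9 dB above the -20 dBu threshold.
Input overshoot = R × output overshoot = 18 dB → input = -20 + 18 = -2 dBu.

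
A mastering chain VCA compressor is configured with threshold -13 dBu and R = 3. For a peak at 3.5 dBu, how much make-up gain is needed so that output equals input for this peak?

11 dB

Overshoot 16.5 dB → 16.5/3 = 5.5 dB after compression, so the compressed level is -13 + 5.5 = -7.5 dBu.
Make-up = target − compressed = 3.5 − (-7.5) = 11 dB.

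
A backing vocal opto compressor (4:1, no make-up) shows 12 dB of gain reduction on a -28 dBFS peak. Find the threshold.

Input is 16 dB above T (since output overshoot × R = input overshoot: (-40 − T)·4 = -28 − T gives T = -44 dBFS).
Check: -44 + (-28 − (-44))/4 = -44 + 4 = -40 dBFS. ✓

-44 dBFS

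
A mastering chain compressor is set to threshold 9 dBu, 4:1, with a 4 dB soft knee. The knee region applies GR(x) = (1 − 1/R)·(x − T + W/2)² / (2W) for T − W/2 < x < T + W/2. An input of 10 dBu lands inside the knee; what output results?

9.15625 dBu

x − T + W/2 = 10 − 9 + 2 = 3.
GR = (1 − 1/4) × 3² / 8 = 0.75 × 9 / 8 = 0.84375 dB.
Output = 10 − 0.84375 = 9.15625 dBu.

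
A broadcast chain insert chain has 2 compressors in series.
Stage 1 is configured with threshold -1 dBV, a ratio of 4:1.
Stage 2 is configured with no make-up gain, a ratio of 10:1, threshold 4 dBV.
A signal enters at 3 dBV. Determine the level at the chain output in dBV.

Stage 1: overshoot 4 dB → 4/4 = 1 dB → 0 dBV.
Stage 2: 0 dBV is at or below the 4 dBV threshold — no compression; output 0 dBV.

0 dBV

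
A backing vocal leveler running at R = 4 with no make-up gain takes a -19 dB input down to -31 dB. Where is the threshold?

Gain reduction = -19 − (-31) = 12 dB; output overshoot = GR / (R − 1) = 12 / 3 = 4 dB.
Threshold = output − output overshoot = -31 − 4 = -35 dB.

-35 dB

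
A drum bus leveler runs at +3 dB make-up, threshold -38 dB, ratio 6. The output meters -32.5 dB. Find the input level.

-23 dB

Before make-up, the level was -32.5 − 3 = -35.5 dB.
That's 2.5 dB above the -38 dB threshold.
Input overshoot = R × output overshoot = 15 dB → input = -38 + 15 = -23 dB.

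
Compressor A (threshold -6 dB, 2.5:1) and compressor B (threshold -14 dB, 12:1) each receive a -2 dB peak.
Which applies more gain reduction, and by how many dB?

A: GR = 4 − 4/2.5 = 2.4 dB.
B: GR = 12 − 12/12 = 11 dB.
B reduces 8.6 dB more.

B, by 8.6 dB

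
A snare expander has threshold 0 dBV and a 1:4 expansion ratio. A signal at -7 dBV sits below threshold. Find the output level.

The input is 7 dB below the 0 dBV threshold.
A 1:4 expander multiplies undershoot by 4: 7 × 4 = 28 dB below threshold.
Output = 0 − 28 = -28 dBV.

-28 dBV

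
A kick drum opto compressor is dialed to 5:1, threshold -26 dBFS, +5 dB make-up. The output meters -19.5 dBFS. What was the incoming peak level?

-18.5 dBFS

Before make-up, the level was -19.5 − 5 = -24.5 dBFS.
Post-compression overshoot = -24.5 − (-26) = 1.5 dB.
Input overshoot = R × output overshoot = 7.5 dB → input = -26 + 7.5 = -18.5 dBFS.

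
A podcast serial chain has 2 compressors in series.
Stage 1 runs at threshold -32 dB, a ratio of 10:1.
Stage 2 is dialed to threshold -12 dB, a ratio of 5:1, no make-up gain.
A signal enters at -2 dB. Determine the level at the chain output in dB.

-29 dB

Stage 1: 30 dB above -32 dB, reduced 10:1 to 3 dB above → -29 dB.
Stage 2: -29 dB ≤ -12 dB, so stage 2 doesn't engage; output -29 dB.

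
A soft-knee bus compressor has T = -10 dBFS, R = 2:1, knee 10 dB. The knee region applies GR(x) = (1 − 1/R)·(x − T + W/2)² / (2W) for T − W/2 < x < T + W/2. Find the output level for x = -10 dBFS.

x − T + W/2 = -10 − (-10) + 5 = 5.
GR = (1 − 1/2) × 5² / 20 = 0.5 × 25 / 20 = 0.625 dB.
Output = -10 − 0.625 = -10.625 dBFS.

-10.625 dBFS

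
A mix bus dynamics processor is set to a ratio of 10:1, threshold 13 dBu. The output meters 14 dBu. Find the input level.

Post-compression overshoot = 14 − 13 = 1 dB.
Before 10:1 compression the overshoot was 1 × 10 = 10 dB, so input = 13 + 10 = 23 dBu.

23 dBu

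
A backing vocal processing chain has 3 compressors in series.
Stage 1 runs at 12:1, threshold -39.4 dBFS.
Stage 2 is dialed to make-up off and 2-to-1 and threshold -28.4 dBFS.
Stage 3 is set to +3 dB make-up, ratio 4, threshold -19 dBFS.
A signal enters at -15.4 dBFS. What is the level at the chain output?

-34.4 dBFS

Stage 1: 24 dB above -39.4 dBFS, reduced 12:1 to 2 dB above → -37.4 dBFS.
Stage 2: -37.4 dBFS ≤ -28.4 dBFS, so stage 2 doesn't engage; output -37.4 dBFS.
Stage 3: -37.4 dBFS is at or below the -19 dBFS threshold — no compression; make-up brings it to -34.4 dBFS.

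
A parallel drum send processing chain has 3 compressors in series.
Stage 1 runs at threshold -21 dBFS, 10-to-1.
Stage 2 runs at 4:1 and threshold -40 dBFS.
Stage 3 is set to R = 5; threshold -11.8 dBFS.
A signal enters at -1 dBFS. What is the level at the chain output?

Stage 1: overshoot 20 dB → 20/10 = 2 dB → -19 dBFS.
Stage 2: 21 dB above -40 dBFS, reduced 4:1 to 5.25 dB above → -34.75 dBFS.
Stage 3: -34.75 dBFS ≤ -11.8 dBFS, so stage 3 doesn't engage; output -34.75 dBFS.

-34.75 dBFS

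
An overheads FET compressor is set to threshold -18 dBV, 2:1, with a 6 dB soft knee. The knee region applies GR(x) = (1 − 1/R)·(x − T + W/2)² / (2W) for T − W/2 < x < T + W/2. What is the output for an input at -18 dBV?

x − T + W/2 = -18 − (-18) + 3 = 3.
GR = (1 − 1/2) × 3² / 12 = 0.5 × 9 / 12 = 0.375 dB.
Output = -18 − 0.375 = -18.375 dBV.

-18.375 dBV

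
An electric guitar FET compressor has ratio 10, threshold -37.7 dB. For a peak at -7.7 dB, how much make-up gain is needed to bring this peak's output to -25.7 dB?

9 dB

The peak compresses to -37.7 + 30/10 = -34.7 dB.
To reach -25.7 dB requires -25.7 − (-34.7) = 9 dB of make-up.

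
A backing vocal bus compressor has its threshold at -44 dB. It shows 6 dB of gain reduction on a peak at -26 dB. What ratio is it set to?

1.5:1

Input overshoot = -26 − (-44) = 18 dB.
Output overshoot = 18 − 6 = 12 dB.
Ratio = input overshoot / output overshoot = 18 / 12 = 1.5.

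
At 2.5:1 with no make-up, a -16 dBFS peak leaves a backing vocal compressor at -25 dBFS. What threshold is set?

Input is 15 dB above T (since output overshoot × R = input overshoot: (-25 − T)·2.5 = -16 − T gives T = -31 dBFS).
Check: -31 + (-16 − (-31))/2.5 = -31 + 6 = -25 dBFS. ✓

-31 dBFS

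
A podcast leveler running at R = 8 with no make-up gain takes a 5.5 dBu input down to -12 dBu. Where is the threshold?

Gain reduction = 5.5 − (-12) = 17.5 dB; output overshoot = GR / (R − 1) = 17.5 / 7 = 2.5 dB.
Threshold = output − output overshoot = -12 − 2.5 = -14.5 dBu.

-14.5 dBu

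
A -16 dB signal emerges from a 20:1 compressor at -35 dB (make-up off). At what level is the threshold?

-36 dB

Input is 20 dB above T (since output overshoot × R = input overshoot: (-35 − T)·20 = -16 − T gives T = -36 dB).
Check: -36 + (-16 − (-36))/20 = -36 + 1 = -35 dB. ✓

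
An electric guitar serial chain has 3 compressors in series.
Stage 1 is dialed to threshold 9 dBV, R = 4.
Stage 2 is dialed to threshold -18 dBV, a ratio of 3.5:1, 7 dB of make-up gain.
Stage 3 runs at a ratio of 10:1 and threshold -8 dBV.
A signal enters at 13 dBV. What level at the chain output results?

-7.5 dBV

Stage 1: overshoot 4 dB → 4/4 = 1 dB → 10 dBV.
Stage 2: 10 dBV is 28 dB over -18 dBV; at 3.5:1 that becomes 8 dB over, giving -10 dBV; +7 dB make-up → -3 dBV.
Stage 3: -3 dBV is 5 dB over -8 dBV; at 10:1 that becomes 0.5 dB over, giving -7.5 dBV.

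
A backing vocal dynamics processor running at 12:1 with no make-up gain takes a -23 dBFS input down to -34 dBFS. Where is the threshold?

Gain reduction = -23 − (-34) = 11 dB; output overshoot = GR / (R − 1) = 11 / 11 = 1 dB.
Threshold = output − output overshoot = -34 − 1 = -35 dBFS.

-35 dBFS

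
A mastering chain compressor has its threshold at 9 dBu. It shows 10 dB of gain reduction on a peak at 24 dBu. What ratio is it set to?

3:1

Input overshoot = 24 − 9 = 15 dB.
Output overshoot = 15 − 10 = 5 dB.
Ratio = input overshoot / output overshoot = 15 / 5 = 3.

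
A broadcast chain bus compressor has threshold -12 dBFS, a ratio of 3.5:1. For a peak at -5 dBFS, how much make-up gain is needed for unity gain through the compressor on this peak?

Overshoot 7 dB → 7/3.5 = 2 dB after compression, so the compressed level is -12 + 2 = -10 dBFS.
Make-up = target − compressed = -5 − (-10) = 5 dB.

5 dB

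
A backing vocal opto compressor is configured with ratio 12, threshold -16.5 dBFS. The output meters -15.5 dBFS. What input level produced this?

-4.5 dBFS

The compressed level sits -15.5 − (-16.5) = 1 dB over threshold.
Before 12:1 compression the overshoot was 1 × 12 = 12 dB, so input = -16.5 + 12 = -4.5 dBFS.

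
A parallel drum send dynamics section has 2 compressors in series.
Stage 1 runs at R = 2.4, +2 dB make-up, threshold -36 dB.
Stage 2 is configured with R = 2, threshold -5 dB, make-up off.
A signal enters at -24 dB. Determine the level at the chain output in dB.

-29 dB

Stage 1: overshoot 12 dB → 12/2.4 = 5 dB → -31 dB; +2 dB make-up → -29 dB.
Stage 2: -29 dB ≤ -5 dB, so stage 2 doesn't engage; output -29 dB.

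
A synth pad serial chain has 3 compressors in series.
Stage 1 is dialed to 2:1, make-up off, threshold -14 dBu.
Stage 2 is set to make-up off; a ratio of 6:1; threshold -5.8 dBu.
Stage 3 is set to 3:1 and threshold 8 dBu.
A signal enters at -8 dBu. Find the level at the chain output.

Stage 1: 6 dB above -14 dBu, reduced 2:1 to 3 dB above → -11 dBu.
Stage 2: -11 dBu ≤ -5.8 dBu, so stage 2 doesn't engage; output -11 dBu.
Stage 3: below threshold (-11 ≤ 8); passes unchanged; output -11 dBu.

-11 dBu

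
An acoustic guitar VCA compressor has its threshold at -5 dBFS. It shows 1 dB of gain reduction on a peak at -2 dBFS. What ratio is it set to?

1.5:1

Input overshoot = -2 − (-5) = 3 dB.
Output overshoot = 3 − 1 = 2 dB.
Ratio = input overshoot / output overshoot = 3 / 2 = 1.5.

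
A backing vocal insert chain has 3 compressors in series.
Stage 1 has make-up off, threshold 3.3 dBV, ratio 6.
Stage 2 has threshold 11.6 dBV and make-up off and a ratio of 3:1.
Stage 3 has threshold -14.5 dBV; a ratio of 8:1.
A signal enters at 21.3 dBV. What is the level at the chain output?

-11.9 dBV

Stage 1: overshoot 18 dB → 18/6 = 3 dB → 6.3 dBV.
Stage 2: 6.3 dBV ≤ 11.6 dBV, so stage 2 doesn't engage; output 6.3 dBV.
Stage 3: 6.3 dBV is 20.8 dB over -14.5 dBV; at 8:1 that becomes 2.6 dB over, giving -11.9 dBV.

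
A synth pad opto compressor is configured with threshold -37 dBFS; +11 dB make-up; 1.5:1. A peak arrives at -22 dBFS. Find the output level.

-22 dBFS sits 15 dB over threshold.
At 1.5:1 the overshoot is divided by 1.5, leaving 10 dB above threshold.
Output = -37 + 10 = -27 dBFS; make-up adds 11 dB, giving -16 dBFS.

-16 dBFS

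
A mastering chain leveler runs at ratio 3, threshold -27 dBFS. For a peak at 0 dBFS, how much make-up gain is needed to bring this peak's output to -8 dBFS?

10 dB

Overshoot 27 dB → 27/3 = 9 dB after compression, so the compressed level is -27 + 9 = -18 dBFS.
Make-up = target − compressed = -8 − (-18) = 10 dB.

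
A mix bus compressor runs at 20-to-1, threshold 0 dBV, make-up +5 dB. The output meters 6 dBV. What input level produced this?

Remove make-up: 6 − 5 = 1 dBV.
The compressed level sits 1 − 0 = 1 dB over threshold.
Before 20:1 compression the overshoot was 1 × 20 = 20 dB, so input = 0 + 20 = 20 dBV.

20 dBV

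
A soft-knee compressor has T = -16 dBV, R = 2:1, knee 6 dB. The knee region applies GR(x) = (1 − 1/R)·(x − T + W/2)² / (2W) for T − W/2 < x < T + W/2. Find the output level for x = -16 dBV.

-16.375 dBV

x − T + W/2 = -16 − (-16) + 3 = 3.
GR = (1 − 1/2) × 3² / 12 = 0.5 × 9 / 12 = 0.375 dB.
Output = -16 − 0.375 = -16.375 dBV.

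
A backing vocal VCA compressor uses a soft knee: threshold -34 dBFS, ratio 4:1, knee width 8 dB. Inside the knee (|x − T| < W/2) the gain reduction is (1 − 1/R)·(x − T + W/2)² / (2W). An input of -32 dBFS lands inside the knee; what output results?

-33.6875 dBFS

x − T + W/2 = -32 − (-34) + 4 = 6.
GR = (1 − 1/4) × 6² / 16 = 0.75 × 36 / 16 = 1.6875 dB.
Output = -32 − 1.6875 = -33.6875 dBFS.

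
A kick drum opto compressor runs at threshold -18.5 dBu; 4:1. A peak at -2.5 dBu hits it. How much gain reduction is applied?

-2.5 dBu exceeds the threshold by 16 dB.
After 4:1 compression the overshoot becomes 16/4 = 4 dB.
So the signal is attenuated by 16 − 4 = 12 dB.

12 dB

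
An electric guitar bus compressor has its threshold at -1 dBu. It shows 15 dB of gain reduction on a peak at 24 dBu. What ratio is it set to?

Input overshoot = 24 − (-1) = 25 dB.
Output overshoot = 25 − 15 = 10 dB.
Ratio = input overshoot / output overshoot = 25 / 10 = 2.5.

2.5:1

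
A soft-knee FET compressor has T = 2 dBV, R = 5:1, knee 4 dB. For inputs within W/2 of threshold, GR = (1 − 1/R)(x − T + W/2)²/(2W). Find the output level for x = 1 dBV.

x − T + W/2 = 1 − 2 + 2 = 1.
GR = (1 − 1/5) × 1² / 8 = 0.8 × 1 / 8 = 0.1 dB.
Output = 1 − 0.1 = 0.9 dBV.

0.9 dBV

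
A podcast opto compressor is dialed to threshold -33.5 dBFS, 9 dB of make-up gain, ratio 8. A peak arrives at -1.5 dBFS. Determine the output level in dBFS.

-20.5 dBFS

-1.5 dBFS sits 32 dB over threshold.
The 32 dB excess becomes 4 dB after 8:1 reduction.
That puts the output at -29.5 dBFS; make-up adds 9 dB, giving -20.5 dBFS.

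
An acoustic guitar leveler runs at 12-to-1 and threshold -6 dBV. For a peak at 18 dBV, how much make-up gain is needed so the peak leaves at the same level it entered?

Without make-up, output = threshold + overshoot/12 = -6 + 2 = -4 dBV.
Gap to target: 22 dB.

22 dB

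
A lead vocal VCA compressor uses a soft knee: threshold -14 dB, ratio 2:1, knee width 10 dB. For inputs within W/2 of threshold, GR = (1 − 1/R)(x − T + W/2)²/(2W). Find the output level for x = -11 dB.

-12.6 dB

x − T + W/2 = -11 − (-14) + 5 = 8.
GR = (1 − 1/2) × 8² / 20 = 0.5 × 64 / 20 = 1.6 dB.
Output = -11 − 1.6 = -12.6 dB.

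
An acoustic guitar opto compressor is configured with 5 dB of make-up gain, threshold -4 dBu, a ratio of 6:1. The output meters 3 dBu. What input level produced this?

8 dBu

Before make-up, the level was 3 − 5 = -2 dBu.
That's 2 dB above the -4 dBu threshold.
Before 6:1 compression the overshoot was 2 × 6 = 12 dB, so input = -4 + 12 = 8 dBu.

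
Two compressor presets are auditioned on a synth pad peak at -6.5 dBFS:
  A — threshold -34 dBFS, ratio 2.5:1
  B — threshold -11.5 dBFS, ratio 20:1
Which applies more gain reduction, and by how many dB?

A: 27.5 dB over, compressed to 11 dB over, so 16.5 dB of GR.
B: 5 dB over, compressed to 0.25 dB over, so 4.75 dB of GR.
A applies 11.75 dB more gain reduction.

A, by 11.75 dB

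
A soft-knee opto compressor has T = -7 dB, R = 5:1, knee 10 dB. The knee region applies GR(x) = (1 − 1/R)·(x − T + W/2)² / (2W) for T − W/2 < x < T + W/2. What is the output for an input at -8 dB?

-8.64 dB

x − T + W/2 = -8 − (-7) + 5 = 4.
GR = (1 − 1/5) × 4² / 20 = 0.8 × 16 / 20 = 0.64 dB.
Output = -8 − 0.64 = -8.64 dB.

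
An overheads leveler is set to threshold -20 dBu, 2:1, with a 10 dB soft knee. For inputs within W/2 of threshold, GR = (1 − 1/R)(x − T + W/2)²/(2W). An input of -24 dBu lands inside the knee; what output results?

-24.025 dBu

x − T + W/2 = -24 − (-20) + 5 = 1.
GR = (1 − 1/2) × 1² / 20 = 0.5 × 1 / 20 = 0.025 dB.
Output = -24 − 0.025 = -24.025 dBu.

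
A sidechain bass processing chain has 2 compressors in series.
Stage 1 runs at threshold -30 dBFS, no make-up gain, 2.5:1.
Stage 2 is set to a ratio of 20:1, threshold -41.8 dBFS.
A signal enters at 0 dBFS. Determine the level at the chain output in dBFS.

-40.61 dBFS

Stage 1: overshoot 30 dB → 30/2.5 = 12 dB → -18 dBFS.
Stage 2: overshoot 23.8 dB → 23.8/20 = 1.19 dB → -40.61 dBFS.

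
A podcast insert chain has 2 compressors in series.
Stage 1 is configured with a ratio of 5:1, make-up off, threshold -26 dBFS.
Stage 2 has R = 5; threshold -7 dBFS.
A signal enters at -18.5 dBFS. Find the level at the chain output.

Stage 1: 7.5 dB above -26 dBFS, reduced 5:1 to 1.5 dB above → -24.5 dBFS.
Stage 2: -24.5 dBFS is at or below the -7 dBFS threshold — no compression; output -24.5 dBFS.

-24.5 dBFS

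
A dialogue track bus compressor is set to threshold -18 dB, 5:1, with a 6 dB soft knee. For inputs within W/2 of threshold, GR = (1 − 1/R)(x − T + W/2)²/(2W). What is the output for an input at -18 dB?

x − T + W/2 = -18 − (-18) + 3 = 3.
GR = (1 − 1/5) × 3² / 12 = 0.8 × 9 / 12 = 0.6 dB.
Output = -18 − 0.6 = -18.6 dB.

-18.6 dB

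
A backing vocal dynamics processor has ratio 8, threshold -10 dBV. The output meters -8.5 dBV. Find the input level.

Post-compression overshoot = -8.5 − (-10) = 1.5 dB.
Undo the ratio: input overshoot = 1.5 × 8 = 12 dB, giving input = 2 dBV.

2 dBV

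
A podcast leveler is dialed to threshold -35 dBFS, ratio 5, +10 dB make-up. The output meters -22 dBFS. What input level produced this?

Remove make-up: -22 − 10 = -32 dBFS.
Post-compression overshoot = -32 − (-35) = 3 dB.
Before 5:1 compression the overshoot was 3 × 5 = 15 dB, so input = -35 + 15 = -20 dBFS.

-20 dBFS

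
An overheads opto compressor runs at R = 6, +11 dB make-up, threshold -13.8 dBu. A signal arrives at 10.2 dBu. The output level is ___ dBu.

1.2 dBu

Overshoot: 10.2 − (-13.8) = 24 dB.
6:1 compression reduces that to 24/6 = 4 dB over.
Output = -13.8 + 4 = -9.8 dBu; make-up adds 11 dB, giving 1.2 dBu.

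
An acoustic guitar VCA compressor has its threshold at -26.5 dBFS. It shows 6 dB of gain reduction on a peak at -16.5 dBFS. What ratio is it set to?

2.5:1

Input overshoot = -16.5 − (-26.5) = 10 dB.
Output overshoot = 10 − 6 = 4 dB.
Ratio = input overshoot / output overshoot = 10 / 4 = 2.5.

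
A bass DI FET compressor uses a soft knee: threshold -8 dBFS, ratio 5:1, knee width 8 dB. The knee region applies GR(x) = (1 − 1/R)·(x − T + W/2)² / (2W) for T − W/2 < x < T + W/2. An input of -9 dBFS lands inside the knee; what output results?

-9.45 dBFS

x − T + W/2 = -9 − (-8) + 4 = 3.
GR = (1 − 1/5) × 3² / 16 = 0.8 × 9 / 16 = 0.45 dB.
Output = -9 − 0.45 = -9.45 dBFS.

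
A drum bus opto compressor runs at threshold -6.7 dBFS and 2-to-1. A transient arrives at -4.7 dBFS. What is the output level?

-4.7 dBFS sits 2 dB over threshold.
At 2:1 the overshoot is divided by 2, leaving 1 dB above threshold.
That puts the output at -5.7 dBFS.

-5.7 dBFS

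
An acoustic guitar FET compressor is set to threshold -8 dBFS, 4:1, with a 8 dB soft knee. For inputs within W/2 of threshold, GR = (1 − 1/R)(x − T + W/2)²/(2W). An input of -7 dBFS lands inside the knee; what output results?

x − T + W/2 = -7 − (-8) + 4 = 5.
GR = (1 − 1/4) × 5² / 16 = 0.75 × 25 / 16 = 1.171875 dB.
Output = -7 − 1.171875 = -8.171875 dBFS.

-8.171875 dBFS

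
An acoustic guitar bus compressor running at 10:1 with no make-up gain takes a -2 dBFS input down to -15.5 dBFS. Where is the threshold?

-17 dBFS

Gain reduction = -2 − (-15.5) = 13.5 dB; output overshoot = GR / (R − 1) = 13.5 / 9 = 1.5 dB.
Threshold = output − output overshoot = -15.5 − 1.5 = -17 dBFS.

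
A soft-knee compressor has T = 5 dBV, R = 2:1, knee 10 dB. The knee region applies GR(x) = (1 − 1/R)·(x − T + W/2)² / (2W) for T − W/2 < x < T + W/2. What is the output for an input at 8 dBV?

x − T + W/2 = 8 − 5 + 5 = 8.
GR = (1 − 1/2) × 8² / 20 = 0.5 × 64 / 20 = 1.6 dB.
Output = 8 − 1.6 = 6.4 dBV.

6.4 dBV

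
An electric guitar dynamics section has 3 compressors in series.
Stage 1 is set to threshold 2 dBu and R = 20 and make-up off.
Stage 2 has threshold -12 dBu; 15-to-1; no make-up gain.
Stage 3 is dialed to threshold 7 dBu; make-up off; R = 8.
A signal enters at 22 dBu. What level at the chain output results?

Stage 1: overshoot 20 dB → 20/20 = 1 dB → 3 dBu.
Stage 2: overshoot 15 dB → 15/15 = 1 dB → -11 dBu.
Stage 3: below threshold (-11 ≤ 7); passes unchanged; output -11 dBu.

-11 dBu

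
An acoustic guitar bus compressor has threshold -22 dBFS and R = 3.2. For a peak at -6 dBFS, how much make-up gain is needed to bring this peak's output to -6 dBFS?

The peak compresses to -22 + 16/3.2 = -17 dBFS.
To reach -6 dBFS requires -6 − (-17) = 11 dB of make-up.

11 dB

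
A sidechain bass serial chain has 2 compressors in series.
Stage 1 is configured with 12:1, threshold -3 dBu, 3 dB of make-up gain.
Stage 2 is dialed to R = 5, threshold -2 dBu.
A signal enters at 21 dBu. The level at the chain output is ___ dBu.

Stage 1: 21 dBu is 24 dB over -3 dBu; at 12:1 that becomes 2 dB over, giving -1 dBu; +3 dB make-up → 2 dBu.
Stage 2: overshoot 4 dB → 4/5 = 0.8 dB → -1.2 dBu.

-1.2 dBu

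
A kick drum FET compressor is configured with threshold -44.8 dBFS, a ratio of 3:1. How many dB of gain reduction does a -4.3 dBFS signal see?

27 dB

-4.3 dBFS exceeds the threshold by 40.5 dB.
After 3:1 compression the overshoot becomes 40.5/3 = 13.5 dB.
So the signal is attenuated by 40.5 − 13.5 = 27 dB.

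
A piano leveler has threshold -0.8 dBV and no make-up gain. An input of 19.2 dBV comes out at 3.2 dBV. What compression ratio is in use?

5:1

Input overshoot = 19.2 − (-0.8) = 20 dB; output overshoot = 3.2 − (-0.8) = 4 dB.
Ratio = 20 / 4 = 5.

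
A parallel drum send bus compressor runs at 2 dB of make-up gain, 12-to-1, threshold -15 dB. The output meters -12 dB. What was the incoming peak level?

Remove make-up: -12 − 2 = -14 dB.
The compressed level sits -14 − (-15) = 1 dB over threshold.
Before 12:1 compression the overshoot was 1 × 12 = 12 dB, so input = -15 + 12 = -3 dB.

-3 dB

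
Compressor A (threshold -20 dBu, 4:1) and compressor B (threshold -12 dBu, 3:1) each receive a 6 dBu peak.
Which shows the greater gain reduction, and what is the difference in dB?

A, by 7.5 dB

A: GR = 26 − 26/4 = 19.5 dB.
B: GR = 18 − 18/3 = 12 dB.
Difference: 7.5 dB in favour of A.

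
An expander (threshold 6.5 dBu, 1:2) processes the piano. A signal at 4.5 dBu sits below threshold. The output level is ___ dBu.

2.5 dBu

Undershoot = 6.5 − 4.5 = 2 dB.
At 1:2, that expands to 4 dB under threshold.
Output = 6.5 − 4 = 2.5 dBu.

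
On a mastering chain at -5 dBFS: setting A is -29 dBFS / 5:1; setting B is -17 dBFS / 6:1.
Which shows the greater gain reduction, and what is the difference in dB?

A, by 9.2 dB

A: GR = 24 − 24/5 = 19.2 dB.
B: GR = 12 − 12/6 = 10 dB.
A applies 9.2 dB more gain reduction.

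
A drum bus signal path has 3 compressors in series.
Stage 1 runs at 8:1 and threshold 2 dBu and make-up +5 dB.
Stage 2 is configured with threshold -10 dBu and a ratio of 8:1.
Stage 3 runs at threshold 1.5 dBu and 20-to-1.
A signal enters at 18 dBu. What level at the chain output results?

-7.625 dBu

Stage 1: overshoot 16 dB → 16/8 = 2 dB → 4 dBu; +5 dB make-up → 9 dBu.
Stage 2: 19 dB above -10 dBu, reduced 8:1 to 2.375 dB above → -7.625 dBu.
Stage 3: below threshold (-7.625 ≤ 1.5); passes unchanged; output -7.625 dBu.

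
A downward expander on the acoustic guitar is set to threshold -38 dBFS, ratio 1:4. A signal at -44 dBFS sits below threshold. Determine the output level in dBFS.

The input is 6 dB below the -38 dBFS threshold.
A 1:4 expander multiplies undershoot by 4: 6 × 4 = 24 dB below threshold.
Output = -38 − 24 = -62 dBFS.

-62 dBFS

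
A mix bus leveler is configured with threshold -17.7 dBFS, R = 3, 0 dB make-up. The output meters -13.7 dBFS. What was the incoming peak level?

-5.7 dBFS

The compressed level sits -13.7 − (-17.7) = 4 dB over threshold.
Input overshoot = R × output overshoot = 12 dB → input = -17.7 + 12 = -5.7 dBFS.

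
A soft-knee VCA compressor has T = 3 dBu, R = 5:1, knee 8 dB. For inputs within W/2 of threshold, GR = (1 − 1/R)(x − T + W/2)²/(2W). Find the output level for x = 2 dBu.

x − T + W/2 = 2 − 3 + 4 = 3.
GR = (1 − 1/5) × 3² / 16 = 0.8 × 9 / 16 = 0.45 dB.
Output = 2 − 0.45 = 1.55 dBu.

1.55 dBu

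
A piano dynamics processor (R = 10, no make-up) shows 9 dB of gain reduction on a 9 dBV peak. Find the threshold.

-1 dBV

Let T be the threshold. Output overshoot = (input overshoot)/R, so 0 − T = (9 − T)/10.
10·(0 − T) = 9 − T → 9·T = 0 − 9 = -9.
T = -9/9 = -1 dBV.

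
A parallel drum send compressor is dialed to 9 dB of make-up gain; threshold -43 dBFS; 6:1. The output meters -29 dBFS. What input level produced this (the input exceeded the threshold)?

Stripping the +9 dB make-up gives -38 dBFS at the gain stage.
The compressed level sits -38 − (-43) = 5 dB over threshold.
Before 6:1 compression the overshoot was 5 × 6 = 30 dB, so input = -43 + 30 = -13 dBFS.

-13 dBFS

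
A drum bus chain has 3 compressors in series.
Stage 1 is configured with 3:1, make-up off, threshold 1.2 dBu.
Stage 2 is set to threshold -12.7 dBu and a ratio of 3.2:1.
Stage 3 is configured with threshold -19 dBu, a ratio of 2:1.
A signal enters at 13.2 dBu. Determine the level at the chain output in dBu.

-13.053125 dBu

Stage 1: 12 dB above 1.2 dBu, reduced 3:1 to 4 dB above → 5.2 dBu.
Stage 2: 5.2 dBu is 17.9 dB over -12.7 dBu; at 3.2:1 that becomes 5.59375 dB over, giving -7.10625 dBu.
Stage 3: overshoot 11.89375 dB → 11.89375/2 = 5.946875 dB → -13.053125 dBu.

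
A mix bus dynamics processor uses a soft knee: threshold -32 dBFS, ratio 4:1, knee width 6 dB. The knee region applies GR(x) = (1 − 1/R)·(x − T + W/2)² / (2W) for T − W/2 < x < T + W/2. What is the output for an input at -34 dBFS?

x − T + W/2 = -34 − (-32) + 3 = 1.
GR = (1 − 1/4) × 1² / 12 = 0.75 × 1 / 12 = 0.0625 dB.
Output = -34 − 0.0625 = -34.0625 dBFS.

-34.0625 dBFS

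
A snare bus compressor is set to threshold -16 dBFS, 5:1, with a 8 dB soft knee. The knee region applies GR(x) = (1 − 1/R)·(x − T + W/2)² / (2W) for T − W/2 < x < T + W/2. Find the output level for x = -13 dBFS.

-15.45 dBFS

x − T + W/2 = -13 − (-16) + 4 = 7.
GR = (1 − 1/5) × 7² / 16 = 0.8 × 49 / 16 = 2.45 dB.
Output = -13 − 2.45 = -15.45 dBFS.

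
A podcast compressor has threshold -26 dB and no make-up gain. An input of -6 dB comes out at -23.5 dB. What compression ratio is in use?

Input overshoot = -6 − (-26) = 20 dB; output overshoot = -23.5 − (-26) = 2.5 dB.
Ratio = 20 / 2.5 = 8.

8:1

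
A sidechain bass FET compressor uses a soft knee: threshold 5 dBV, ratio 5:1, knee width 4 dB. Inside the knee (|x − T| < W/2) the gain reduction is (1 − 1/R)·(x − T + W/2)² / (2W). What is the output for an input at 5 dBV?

x − T + W/2 = 5 − 5 + 2 = 2.
GR = (1 − 1/5) × 2² / 8 = 0.8 × 4 / 8 = 0.4 dB.
Output = 5 − 0.4 = 4.6 dBV.

4.6 dBV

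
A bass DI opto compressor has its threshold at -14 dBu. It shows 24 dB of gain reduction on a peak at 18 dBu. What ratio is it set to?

4:1

Input overshoot = 18 − (-14) = 32 dB.
Output overshoot = 32 − 24 = 8 dB.
Ratio = input overshoot / output overshoot = 32 / 8 = 4.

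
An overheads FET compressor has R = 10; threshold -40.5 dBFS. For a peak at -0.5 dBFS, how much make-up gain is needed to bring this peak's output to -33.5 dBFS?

Without make-up, output = threshold + overshoot/10 = -40.5 + 4 = -36.5 dBFS.
Gap to target: 3 dB.

3 dB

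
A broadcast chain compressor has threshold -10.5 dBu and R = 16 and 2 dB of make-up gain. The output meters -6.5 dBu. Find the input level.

21.5 dBu

Before make-up, the level was -6.5 − 2 = -8.5 dBu.
Post-compression overshoot = -8.5 − (-10.5) = 2 dB.
Input overshoot = R × output overshoot = 32 dB → input = -10.5 + 32 = 21.5 dBu.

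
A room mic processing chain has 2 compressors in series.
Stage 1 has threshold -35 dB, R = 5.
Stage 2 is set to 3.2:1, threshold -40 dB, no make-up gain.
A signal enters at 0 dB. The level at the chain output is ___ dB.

Stage 1: overshoot 35 dB → 35/5 = 7 dB → -28 dB.
Stage 2: -28 dB is 12 dB over -40 dB; at 3.2:1 that becomes 3.75 dB over, giving -36.25 dB.

-36.25 dB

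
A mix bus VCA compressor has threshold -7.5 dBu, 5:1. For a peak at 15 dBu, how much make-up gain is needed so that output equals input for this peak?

18 dB

Overshoot 22.5 dB → 22.5/5 = 4.5 dB after compression, so the compressed level is -7.5 + 4.5 = -3 dBu.
Make-up = target − compressed = 15 − (-3) = 18 dB.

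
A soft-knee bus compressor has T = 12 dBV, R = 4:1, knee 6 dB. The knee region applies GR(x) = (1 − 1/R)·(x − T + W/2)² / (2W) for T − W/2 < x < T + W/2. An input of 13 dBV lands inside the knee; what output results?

12 dBV

x − T + W/2 = 13 − 12 + 3 = 4.
GR = (1 − 1/4) × 4² / 12 = 0.75 × 16 / 12 = 1 dB.
Output = 13 − 1 = 12 dBV.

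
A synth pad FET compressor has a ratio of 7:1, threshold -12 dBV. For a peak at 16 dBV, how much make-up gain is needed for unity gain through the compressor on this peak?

24 dB

The peak compresses to -12 + 28/7 = -8 dBV.
To reach 16 dBV requires 16 − (-8) = 24 dB of make-up.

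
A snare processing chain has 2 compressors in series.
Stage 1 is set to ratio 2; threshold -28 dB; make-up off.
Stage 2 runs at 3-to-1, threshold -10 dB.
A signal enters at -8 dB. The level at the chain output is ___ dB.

-18 dB

Stage 1: overshoot 20 dB → 20/2 = 10 dB → -18 dB.
Stage 2: -18 dB is at or below the -10 dB threshold — no compression; output -18 dB.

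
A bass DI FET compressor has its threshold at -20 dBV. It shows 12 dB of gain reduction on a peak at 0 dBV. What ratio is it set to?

2.5:1

Input overshoot = 0 − (-20) = 20 dB.
Output overshoot = 20 − 12 = 8 dB.
Ratio = input overshoot / output overshoot = 20 / 8 = 2.5.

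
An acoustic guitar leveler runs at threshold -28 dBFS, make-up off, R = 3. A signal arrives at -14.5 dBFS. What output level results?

-14.5 dBFS sits 13.5 dB over threshold.
The 13.5 dB excess becomes 4.5 dB after 3:1 reduction.
So the level is -28 + 4.5 = -23.5 dBFS.

-23.5 dBFS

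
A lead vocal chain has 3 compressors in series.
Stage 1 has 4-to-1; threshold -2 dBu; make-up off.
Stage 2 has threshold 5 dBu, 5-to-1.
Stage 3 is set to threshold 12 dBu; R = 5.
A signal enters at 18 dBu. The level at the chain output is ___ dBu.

Stage 1: 20 dB above -2 dBu, reduced 4:1 to 5 dB above → 3 dBu.
Stage 2: 3 dBu is at or below the 5 dBu threshold — no compression; output 3 dBu.
Stage 3: below threshold (3 ≤ 12); passes unchanged; output 3 dBu.

3 dBu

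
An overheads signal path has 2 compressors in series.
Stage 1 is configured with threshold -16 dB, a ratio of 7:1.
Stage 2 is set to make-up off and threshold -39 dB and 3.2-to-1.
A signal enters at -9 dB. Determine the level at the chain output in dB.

Stage 1: 7 dB above -16 dB, reduced 7:1 to 1 dB above → -15 dB.
Stage 2: -15 dB is 24 dB over -39 dB; at 3.2:1 that becomes 7.5 dB over, giving -31.5 dB.

-31.5 dB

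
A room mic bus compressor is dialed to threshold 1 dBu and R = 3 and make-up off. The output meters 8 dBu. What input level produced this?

22 dBu

The compressed level sits 8 − 1 = 7 dB over threshold.
Before 3:1 compression the overshoot was 7 × 3 = 21 dB, so input = 1 + 21 = 22 dBu.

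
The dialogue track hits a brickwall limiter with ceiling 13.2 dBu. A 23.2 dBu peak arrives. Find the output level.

13.2 dBu

At ∞:1, everything above 13.2 dBu is held at the ceiling.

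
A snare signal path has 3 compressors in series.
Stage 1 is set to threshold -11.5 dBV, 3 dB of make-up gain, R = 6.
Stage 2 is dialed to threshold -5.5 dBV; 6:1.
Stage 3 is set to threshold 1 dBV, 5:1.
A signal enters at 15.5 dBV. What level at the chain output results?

Stage 1: 27 dB above -11.5 dBV, reduced 6:1 to 4.5 dB above → -7 dBV; +3 dB make-up → -4 dBV.
Stage 2: -4 dBV is 1.5 dB over -5.5 dBV; at 6:1 that becomes 0.25 dB over, giving -5.25 dBV.
Stage 3: -5.25 dBV is at or below the 1 dBV threshold — no compression; output -5.25 dBV.

-5.25 dBV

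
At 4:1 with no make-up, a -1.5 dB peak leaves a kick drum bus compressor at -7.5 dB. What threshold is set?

-9.5 dB

Gain reduction = -1.5 − (-7.5) = 6 dB; output overshoot = GR / (R − 1) = 6 / 3 = 2 dB.
Threshold = output − output overshoot = -7.5 − 2 = -9.5 dB.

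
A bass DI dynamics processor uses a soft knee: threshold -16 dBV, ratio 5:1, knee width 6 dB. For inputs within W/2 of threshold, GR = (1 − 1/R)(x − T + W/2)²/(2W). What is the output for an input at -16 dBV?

x − T + W/2 = -16 − (-16) + 3 = 3.
GR = (1 − 1/5) × 3² / 12 = 0.8 × 9 / 12 = 0.6 dB.
Output = -16 − 0.6 = -16.6 dBV.

-16.6 dBV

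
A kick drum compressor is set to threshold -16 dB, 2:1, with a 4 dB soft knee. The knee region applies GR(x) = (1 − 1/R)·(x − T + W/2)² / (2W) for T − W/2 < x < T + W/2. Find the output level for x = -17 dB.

x − T + W/2 = -17 − (-16) + 2 = 1.
GR = (1 − 1/2) × 1² / 8 = 0.5 × 1 / 8 = 0.0625 dB.
Output = -17 − 0.0625 = -17.0625 dB.

-17.0625 dB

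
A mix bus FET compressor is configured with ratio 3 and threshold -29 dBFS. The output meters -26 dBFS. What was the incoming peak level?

-20 dBFS

The compressed level sits -26 − (-29) = 3 dB over threshold.
Before 3:1 compression the overshoot was 3 × 3 = 9 dB, so input = -29 + 9 = -20 dBFS.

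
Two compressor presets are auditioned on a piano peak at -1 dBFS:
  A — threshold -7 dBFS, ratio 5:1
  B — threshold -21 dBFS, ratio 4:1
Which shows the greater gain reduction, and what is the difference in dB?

A: 6 dB over, compressed to 1.2 dB over, so 4.8 dB of GR.
B: 20 dB over, compressed to 5 dB over, so 15 dB of GR.
B applies 10.2 dB more gain reduction.

B, by 10.2 dB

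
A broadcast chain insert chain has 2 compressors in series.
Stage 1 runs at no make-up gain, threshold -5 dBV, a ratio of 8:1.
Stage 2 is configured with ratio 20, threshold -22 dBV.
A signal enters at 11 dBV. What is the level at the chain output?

-21.05 dBV

Stage 1: overshoot 16 dB → 16/8 = 2 dB → -3 dBV.
Stage 2: overshoot 19 dB → 19/20 = 0.95 dB → -21.05 dBV.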